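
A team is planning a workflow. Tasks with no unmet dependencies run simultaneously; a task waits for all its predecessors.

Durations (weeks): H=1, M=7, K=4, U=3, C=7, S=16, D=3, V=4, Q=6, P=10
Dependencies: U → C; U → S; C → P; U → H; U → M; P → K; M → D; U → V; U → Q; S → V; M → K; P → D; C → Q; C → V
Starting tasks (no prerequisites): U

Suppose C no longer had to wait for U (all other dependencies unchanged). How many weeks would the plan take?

23

Before: longest chain U→C→P→K = 3+7+10+4 = 24, finish 24.
Without U→C, C's earliest start moves from 3 to 0.
After: U→S→V = 3+16+4 = 23 → 23 weeks.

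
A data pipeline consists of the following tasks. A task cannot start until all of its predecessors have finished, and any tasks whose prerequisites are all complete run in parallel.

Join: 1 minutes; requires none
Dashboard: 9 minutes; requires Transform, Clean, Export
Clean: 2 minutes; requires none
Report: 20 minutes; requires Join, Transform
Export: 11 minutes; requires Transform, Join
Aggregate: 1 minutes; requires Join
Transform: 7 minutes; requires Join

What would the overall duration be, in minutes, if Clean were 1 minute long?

28

As given, the longest chain is Join→Transform→Export→Dashboard = 1+7+11+9 = 28, so the finish is 28 minutes.
The longest path through Clean is only 11 minutes, so Clean has float 17.
No other chain overtakes it, so the finish is 28 minutes.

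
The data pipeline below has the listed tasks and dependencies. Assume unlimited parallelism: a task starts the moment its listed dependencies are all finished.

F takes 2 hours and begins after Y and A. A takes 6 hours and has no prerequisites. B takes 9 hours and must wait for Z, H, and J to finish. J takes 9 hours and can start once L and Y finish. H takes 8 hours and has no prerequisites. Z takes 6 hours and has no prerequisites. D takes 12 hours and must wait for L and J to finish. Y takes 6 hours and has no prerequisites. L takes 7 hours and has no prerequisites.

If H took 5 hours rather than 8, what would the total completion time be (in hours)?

28

The binding path is L→J→D = 7+9+12 = 28; finish at 28 hours.
H has 11 hours of float (longest path through it is 17).
No other chain overtakes it, so the finish is 28 hours.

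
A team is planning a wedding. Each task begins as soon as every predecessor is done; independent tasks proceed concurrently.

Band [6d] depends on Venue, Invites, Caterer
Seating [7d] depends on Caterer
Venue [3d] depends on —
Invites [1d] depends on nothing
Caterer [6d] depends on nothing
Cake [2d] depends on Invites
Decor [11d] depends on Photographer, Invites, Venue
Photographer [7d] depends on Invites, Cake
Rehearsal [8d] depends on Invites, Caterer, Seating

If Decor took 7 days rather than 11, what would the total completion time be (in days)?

21

Critical path before the change: Invites→Cake→Photographer→Decor = 1+2+7+11 = 21 giving 21 days.
Decor is on the critical path; changing it to 7 makes that path 17 days.
New critical path: Caterer→Seating→Rehearsal = 6+7+8 = 21 ⇒ 21 days.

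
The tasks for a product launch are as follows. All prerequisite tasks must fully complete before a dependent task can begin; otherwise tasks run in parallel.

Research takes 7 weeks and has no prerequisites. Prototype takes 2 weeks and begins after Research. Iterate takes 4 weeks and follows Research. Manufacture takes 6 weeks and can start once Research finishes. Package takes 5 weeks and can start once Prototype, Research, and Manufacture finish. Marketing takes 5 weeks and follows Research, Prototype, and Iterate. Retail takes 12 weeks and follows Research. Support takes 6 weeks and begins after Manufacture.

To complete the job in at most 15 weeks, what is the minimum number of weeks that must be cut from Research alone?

Current finish: 19 weeks; target: 15.
Research is on every critical path, so each week cut from Research cuts the finish by one (this holds down to a finish of 13).
Need 19 − 15 = 4 weeks off Research → Research becomes 3 weeks, finish becomes 15.

4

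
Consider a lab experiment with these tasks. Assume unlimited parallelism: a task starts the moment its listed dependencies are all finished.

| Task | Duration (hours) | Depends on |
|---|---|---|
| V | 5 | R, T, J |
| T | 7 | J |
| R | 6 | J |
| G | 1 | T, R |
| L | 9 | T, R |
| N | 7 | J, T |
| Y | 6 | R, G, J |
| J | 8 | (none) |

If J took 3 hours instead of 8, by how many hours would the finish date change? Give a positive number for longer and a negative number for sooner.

-5

The binding path is J→T→L = 8+7+9 = 24; finish at 24 hours.
J is on the critical path; changing it to 3 makes that path 19 hours.
No other chain overtakes it, so the finish is 19 hours.
Change in finish: 19 − 24 = -5 hours.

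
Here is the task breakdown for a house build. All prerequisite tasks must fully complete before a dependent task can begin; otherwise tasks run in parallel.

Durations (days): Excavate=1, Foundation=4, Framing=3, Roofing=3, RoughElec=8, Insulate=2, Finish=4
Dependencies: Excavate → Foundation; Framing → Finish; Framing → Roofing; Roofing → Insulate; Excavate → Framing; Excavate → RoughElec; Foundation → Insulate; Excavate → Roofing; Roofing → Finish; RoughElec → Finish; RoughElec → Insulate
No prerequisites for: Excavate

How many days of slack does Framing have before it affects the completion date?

Excavate→RoughElec→Finish = 1+8+4 = 13 sets the makespan at 13 days.
Longest path through Framing: 11 days (earliest finish 4, latest finish 6).
Slack of Framing = 3 − 1 = 2 days.

2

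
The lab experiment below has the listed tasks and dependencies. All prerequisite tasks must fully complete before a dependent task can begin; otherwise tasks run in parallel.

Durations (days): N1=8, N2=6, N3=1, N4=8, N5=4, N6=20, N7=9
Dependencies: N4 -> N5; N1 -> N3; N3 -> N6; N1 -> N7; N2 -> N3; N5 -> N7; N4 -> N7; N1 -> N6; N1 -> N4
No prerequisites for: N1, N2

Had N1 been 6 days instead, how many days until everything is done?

27

As given, the longest chain is N1→N3→N6 = 8+1+20 = 29, so the finish is 29 days.
Since N1 is critical, the -2 change carries straight to that chain (now 27 days).
That remains the longest chain; total 27 days.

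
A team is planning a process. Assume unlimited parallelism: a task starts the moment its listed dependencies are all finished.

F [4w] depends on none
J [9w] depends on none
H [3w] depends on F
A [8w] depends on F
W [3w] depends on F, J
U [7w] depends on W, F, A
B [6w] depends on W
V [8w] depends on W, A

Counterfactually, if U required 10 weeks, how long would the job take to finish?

Critical path before the change: F→A→V = 4+8+8 = 20 giving 20 weeks.
U has 1 week of float (longest path through it is 19).
Now F→A→U = 4+8+10 = 22 is longest, so the finish becomes 22 weeks.

22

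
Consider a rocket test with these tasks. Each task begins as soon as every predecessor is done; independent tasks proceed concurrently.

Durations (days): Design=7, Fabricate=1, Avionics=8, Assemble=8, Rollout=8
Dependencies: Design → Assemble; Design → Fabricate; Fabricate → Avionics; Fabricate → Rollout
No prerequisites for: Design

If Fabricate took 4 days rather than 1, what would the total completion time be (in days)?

As given, the longest chain is Design→Fabricate→Avionics = 7+1+8 = 16, so the finish is 16 days.
Fabricate lies on that path, so at 4 days the path becomes 19 days.
That remains the longest chain; total 19 days.

19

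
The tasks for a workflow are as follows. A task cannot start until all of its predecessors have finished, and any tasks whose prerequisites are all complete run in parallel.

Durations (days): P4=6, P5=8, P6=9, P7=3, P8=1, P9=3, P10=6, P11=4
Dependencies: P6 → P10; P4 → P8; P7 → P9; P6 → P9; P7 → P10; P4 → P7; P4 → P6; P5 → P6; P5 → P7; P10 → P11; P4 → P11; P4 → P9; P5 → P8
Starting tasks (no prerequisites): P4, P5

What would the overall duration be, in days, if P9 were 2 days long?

Critical path before the change: P5→P6→P10→P11 = 8+9+6+4 = 27 giving 27 days.
P9 is off the critical path — its longest chain is 20 days, giving 7 of slack.
The critical path is still P5→P6→P10→P11; finish is now 27 days.

27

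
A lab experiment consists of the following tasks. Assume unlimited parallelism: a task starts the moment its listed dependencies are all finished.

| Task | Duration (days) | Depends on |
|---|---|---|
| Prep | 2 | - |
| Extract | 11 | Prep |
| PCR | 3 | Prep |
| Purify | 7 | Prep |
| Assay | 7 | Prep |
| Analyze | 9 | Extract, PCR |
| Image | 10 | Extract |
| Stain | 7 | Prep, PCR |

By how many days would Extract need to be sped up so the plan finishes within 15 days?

8

Current finish: 23 days; target: 15.
Extract is on every critical path, so each day cut from Extract cuts the finish by one (this holds down to a finish of 14).
Need 23 − 15 = 8 days off Extract → Extract becomes 3 days, finish becomes 15.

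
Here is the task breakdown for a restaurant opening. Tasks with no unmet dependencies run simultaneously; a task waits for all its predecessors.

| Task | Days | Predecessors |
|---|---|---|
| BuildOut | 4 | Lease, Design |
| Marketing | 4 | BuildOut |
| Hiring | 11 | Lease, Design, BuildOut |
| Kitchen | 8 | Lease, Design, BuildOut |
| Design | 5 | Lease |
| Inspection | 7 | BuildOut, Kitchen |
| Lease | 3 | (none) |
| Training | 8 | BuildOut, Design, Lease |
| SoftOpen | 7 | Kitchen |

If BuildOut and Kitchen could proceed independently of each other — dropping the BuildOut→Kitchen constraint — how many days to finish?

23

Before: longest chain Lease→Design→BuildOut→Kitchen→SoftOpen = 3+5+4+8+7 = 27, finish 27.
Without BuildOut→Kitchen, Kitchen's earliest start moves from 12 to 8.
The longest chain is now Lease→Design→BuildOut→Hiring = 3+5+4+11 = 23, so the job takes 23 days.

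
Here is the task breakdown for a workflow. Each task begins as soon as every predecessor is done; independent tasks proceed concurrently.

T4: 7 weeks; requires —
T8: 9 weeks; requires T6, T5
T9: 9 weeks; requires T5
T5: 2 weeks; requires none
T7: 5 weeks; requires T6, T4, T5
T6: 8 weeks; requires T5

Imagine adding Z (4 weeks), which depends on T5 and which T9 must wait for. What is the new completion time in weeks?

19

Originally the workflow takes 19 weeks.
With Z inserted, T9 now waits for max(T5, Z).
New critical path: T5→T6→T8 = 2+8+9 = 19 ⇒ 19 weeks.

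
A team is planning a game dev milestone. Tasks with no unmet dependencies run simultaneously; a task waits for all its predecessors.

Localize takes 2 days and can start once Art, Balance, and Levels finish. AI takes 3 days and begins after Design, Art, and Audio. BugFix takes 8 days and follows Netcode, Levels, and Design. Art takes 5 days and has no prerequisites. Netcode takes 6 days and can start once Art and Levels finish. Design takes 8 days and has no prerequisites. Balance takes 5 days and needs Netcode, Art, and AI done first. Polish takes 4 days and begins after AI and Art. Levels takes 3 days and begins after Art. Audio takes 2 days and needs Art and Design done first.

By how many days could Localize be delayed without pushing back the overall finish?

Art→Levels→Netcode→BugFix = 5+3+6+8 = 22 sets the makespan at 22 days.
Longest path through Localize: 21 days (earliest finish 21, latest finish 22).
So Localize can slip 22 − 21 = 1 day.

1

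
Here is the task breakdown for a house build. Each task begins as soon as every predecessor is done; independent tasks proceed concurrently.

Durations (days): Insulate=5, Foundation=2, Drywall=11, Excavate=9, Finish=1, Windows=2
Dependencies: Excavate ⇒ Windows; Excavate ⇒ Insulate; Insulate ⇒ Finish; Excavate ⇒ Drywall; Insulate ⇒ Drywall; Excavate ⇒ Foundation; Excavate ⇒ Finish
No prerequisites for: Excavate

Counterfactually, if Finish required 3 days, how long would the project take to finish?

25

The binding path is Excavate→Insulate→Drywall = 9+5+11 = 25; finish at 25 days.
The longest path through Finish is only 15 days, so Finish has float 10.
That remains the longest chain; total 25 days.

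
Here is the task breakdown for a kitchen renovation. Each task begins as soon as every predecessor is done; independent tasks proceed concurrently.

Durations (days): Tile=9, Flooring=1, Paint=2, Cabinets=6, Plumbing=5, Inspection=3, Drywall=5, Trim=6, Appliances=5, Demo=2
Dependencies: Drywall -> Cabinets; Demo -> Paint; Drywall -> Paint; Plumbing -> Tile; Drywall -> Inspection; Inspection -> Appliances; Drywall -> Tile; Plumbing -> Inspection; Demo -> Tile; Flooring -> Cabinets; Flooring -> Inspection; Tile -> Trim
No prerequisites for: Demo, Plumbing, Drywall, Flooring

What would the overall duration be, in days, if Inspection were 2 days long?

Baseline: Plumbing→Tile→Trim = 5+9+6 = 20 → 20 days.
Inspection is off the critical path — its longest chain is 13 days, giving 7 of slack.
No other chain overtakes it, so the finish is 20 days.

20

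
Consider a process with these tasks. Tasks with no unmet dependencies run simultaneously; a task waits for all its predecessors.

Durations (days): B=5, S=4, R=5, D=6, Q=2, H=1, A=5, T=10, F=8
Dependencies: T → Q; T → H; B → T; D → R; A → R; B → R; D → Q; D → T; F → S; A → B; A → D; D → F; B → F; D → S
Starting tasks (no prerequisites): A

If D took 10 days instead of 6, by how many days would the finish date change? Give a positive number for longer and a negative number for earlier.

As given, the longest chain is A→D→F→S = 5+6+8+4 = 23, so the finish is 23 days.
D is on the critical path; changing it to 10 makes that path 27 days.
No other chain overtakes it, so the finish is 27 days.
Change in finish: 27 − 23 = +4 days.

4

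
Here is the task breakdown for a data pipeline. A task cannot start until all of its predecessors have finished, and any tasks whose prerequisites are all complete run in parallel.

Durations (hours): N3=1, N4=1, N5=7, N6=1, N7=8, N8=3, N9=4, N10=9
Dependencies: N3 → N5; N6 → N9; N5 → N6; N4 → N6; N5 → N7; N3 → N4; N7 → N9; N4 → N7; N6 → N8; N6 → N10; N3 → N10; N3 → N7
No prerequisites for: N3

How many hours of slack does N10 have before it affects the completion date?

2

Critical path: N3→N5→N7→N9 = 1+7+8+4 = 20, so the finish is 20 hours.
The longest chain containing N10 totals 18 hours.
So N10 can slip 20 − 18 = 2 hours.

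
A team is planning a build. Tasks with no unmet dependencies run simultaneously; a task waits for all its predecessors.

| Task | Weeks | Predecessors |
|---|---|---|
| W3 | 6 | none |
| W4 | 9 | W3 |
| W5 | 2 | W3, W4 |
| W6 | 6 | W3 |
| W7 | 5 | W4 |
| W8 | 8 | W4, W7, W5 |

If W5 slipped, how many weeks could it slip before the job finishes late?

The longest chain is W3→W4→W7→W8 = 6+9+5+8 = 28; overall finish 28 weeks.
The longest chain containing W5 totals 25 weeks.
So W5 can slip 20 − 17 = 3 weeks.

3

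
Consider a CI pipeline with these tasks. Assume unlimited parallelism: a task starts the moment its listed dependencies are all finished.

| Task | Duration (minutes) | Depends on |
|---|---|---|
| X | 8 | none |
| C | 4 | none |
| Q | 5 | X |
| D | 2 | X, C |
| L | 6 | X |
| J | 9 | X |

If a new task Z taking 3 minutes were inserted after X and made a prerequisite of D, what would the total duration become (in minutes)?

Originally the job takes 17 minutes.
With Z inserted, D now waits for max(X, C, Z).
New critical path: X→J = 8+9 = 17 ⇒ 17 minutes.

17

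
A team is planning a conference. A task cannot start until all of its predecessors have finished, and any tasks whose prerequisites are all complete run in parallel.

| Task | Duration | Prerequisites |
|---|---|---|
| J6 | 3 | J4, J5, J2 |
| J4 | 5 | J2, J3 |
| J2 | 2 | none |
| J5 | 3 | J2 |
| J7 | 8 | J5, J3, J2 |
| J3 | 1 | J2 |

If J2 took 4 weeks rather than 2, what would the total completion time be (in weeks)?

Actual critical path: J2→J5→J7 = 2+3+8 = 13 ⇒ 13 weeks.
J2 lies on that path, so at 4 weeks the path becomes 15 weeks.
The critical path is still J2→J5→J7; finish is now 15 weeks.

15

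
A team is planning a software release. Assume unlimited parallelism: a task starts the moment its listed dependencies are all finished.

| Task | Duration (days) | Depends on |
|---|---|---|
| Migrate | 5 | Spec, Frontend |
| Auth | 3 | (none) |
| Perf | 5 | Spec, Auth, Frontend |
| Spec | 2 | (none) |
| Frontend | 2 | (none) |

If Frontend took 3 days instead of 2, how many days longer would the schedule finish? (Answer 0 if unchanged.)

The binding path is Auth→Perf = 3+5 = 8; finish at 8 days.
Frontend has 1 day of float (longest path through it is 7).
The binding chain switches to Frontend→Migrate = 3+5 = 8; finish 8 days.
Change in finish: 8 − 8 = +0 days.

0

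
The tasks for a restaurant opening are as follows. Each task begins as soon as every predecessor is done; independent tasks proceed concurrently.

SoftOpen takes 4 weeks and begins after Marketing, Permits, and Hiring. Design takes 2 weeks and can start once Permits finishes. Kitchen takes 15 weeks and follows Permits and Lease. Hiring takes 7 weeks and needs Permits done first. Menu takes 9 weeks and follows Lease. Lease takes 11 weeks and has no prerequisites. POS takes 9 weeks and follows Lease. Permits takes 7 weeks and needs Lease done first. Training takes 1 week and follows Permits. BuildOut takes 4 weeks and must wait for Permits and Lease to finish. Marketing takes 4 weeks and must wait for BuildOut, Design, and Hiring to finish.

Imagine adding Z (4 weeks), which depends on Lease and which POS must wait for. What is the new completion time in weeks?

Originally the job takes 33 weeks.
With Z inserted, POS now waits for max(Lease, Z).
New critical path: Lease→Permits→Kitchen = 11+7+15 = 33 ⇒ 33 weeks.

33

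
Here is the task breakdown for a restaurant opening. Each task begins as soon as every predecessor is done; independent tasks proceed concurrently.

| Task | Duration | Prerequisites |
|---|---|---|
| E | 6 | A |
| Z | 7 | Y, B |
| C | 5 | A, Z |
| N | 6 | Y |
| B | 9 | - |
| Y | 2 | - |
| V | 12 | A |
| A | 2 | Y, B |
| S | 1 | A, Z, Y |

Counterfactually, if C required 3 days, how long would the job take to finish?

Actual critical path: B→A→V = 9+2+12 = 23 ⇒ 23 days.
The longest path through C is only 21 days, so C has float 2.
The critical path is still B→A→V; finish is now 23 days.

23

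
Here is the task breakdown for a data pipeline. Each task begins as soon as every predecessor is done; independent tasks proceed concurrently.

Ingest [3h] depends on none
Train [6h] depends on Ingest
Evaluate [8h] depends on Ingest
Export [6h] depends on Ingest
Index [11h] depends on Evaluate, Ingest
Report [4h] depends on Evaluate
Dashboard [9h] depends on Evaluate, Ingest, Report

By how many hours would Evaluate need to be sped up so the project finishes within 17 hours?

Current finish: 24 hours; target: 17.
Evaluate is on every critical path, so each hour cut from Evaluate cuts the finish by one (this holds down to a finish of 17).
Need 24 − 17 = 7 hours off Evaluate → Evaluate becomes 1 hour, finish becomes 17.

7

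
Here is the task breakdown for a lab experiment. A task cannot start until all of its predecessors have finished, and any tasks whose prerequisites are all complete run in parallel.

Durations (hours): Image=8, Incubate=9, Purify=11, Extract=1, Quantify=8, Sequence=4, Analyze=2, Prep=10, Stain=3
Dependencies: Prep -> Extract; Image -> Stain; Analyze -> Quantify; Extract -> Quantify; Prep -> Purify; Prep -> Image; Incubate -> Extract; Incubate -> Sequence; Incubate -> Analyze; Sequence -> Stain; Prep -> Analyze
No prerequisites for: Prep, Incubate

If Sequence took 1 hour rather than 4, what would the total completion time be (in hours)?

21

Critical path before the change: Prep→Purify = 10+11 = 21 giving 21 hours.
Sequence has 5 hours of float (longest path through it is 16).
No other chain overtakes it, so the finish is 21 hours.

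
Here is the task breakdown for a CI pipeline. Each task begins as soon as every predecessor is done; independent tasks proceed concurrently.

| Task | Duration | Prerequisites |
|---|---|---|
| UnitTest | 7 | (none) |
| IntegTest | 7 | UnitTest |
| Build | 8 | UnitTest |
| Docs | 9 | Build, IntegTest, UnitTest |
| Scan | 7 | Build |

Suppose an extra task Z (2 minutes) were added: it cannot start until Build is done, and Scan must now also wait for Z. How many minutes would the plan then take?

Originally the plan takes 24 minutes.
With Z inserted, Scan now waits for max(Build, Z).
New critical path: UnitTest→Build→Z→Scan = 7+8+2+7 = 24 ⇒ 24 minutes.

24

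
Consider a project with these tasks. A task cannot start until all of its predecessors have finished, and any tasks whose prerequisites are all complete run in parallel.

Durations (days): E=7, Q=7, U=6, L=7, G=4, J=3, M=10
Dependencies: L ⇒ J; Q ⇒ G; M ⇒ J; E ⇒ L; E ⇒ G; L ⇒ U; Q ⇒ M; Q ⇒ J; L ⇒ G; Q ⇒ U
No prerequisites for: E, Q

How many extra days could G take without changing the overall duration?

The longest chain is E→L→U = 7+7+6 = 20; overall finish 20 days.
The longest chain containing G totals 18 days.
So G can slip 20 − 18 = 2 days.

2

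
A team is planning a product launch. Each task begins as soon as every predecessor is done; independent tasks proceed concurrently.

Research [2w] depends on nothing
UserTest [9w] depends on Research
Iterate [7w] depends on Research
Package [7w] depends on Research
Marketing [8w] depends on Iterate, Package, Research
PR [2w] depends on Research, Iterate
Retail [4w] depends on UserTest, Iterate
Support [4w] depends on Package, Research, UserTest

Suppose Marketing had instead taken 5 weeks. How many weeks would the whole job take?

The binding path is Research→Iterate→Marketing = 2+7+8 = 17; finish at 17 weeks.
Marketing lies on that path, so at 5 weeks the path becomes 14 weeks.
The binding chain switches to Research→UserTest→Retail = 2+9+4 = 15; finish 15 weeks.

15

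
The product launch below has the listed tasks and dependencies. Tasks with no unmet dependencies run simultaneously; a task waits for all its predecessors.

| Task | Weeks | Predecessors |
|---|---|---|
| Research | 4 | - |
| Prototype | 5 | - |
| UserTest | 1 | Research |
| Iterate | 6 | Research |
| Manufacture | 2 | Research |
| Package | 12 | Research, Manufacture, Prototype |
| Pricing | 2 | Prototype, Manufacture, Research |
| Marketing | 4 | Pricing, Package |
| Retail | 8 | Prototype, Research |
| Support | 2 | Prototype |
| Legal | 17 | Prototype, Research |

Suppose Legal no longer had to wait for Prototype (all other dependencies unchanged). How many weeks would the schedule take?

Before: longest chain Research→Manufacture→Package→Marketing = 4+2+12+4 = 22, finish 22.
Without Prototype→Legal, Legal's earliest start moves from 5 to 4.
New critical path: Research→Manufacture→Package→Marketing = 4+2+12+4 = 22 ⇒ 22 weeks.

22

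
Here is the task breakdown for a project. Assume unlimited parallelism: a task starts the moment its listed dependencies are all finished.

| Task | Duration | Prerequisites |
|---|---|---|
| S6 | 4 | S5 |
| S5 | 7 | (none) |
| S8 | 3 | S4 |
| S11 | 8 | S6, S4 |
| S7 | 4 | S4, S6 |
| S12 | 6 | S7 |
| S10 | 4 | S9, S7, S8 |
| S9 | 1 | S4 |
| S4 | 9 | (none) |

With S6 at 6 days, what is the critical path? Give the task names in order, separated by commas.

S5, S6, S7, S12

The binding path is S5→S6→S7→S12 = 7+4+4+6 = 21; finish at 21 days.
S6 lies on that path, so at 6 days the path becomes 23 days.
The critical path is still S5→S6→S7→S12; finish is now 23 days.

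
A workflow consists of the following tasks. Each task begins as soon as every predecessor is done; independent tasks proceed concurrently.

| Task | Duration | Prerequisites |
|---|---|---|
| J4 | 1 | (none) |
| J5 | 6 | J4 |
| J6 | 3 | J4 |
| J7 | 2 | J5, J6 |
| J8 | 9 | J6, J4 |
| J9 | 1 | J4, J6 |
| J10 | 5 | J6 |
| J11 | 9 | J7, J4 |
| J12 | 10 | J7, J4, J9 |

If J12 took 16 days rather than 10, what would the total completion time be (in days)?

25

As given, the longest chain is J4→J5→J7→J12 = 1+6+2+10 = 19, so the finish is 19 days.
J12 lies on that path, so at 16 days the path becomes 25 days.
The critical path is still J4→J5→J7→J12; finish is now 25 days.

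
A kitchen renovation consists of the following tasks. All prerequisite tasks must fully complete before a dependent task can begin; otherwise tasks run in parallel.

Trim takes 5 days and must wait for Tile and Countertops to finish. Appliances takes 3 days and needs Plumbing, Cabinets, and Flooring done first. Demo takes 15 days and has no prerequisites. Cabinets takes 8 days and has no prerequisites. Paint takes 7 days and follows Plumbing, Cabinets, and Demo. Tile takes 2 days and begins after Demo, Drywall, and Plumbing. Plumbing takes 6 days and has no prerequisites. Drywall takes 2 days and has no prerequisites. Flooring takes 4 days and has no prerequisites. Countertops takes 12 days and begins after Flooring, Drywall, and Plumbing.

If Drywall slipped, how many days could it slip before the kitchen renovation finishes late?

Plumbing→Countertops→Trim = 6+12+5 = 23 sets the makespan at 23 days.
Drywall finishes as early as 2 and must finish by 6.
So Drywall can slip 6 − 2 = 4 days.

4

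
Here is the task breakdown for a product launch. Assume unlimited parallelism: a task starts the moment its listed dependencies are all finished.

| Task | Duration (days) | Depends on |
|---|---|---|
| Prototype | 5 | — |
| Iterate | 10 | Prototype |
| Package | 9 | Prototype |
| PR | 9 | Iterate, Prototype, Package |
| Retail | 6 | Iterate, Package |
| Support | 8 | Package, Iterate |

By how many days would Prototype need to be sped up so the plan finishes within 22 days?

Current finish: 24 days; target: 22.
Prototype is on every critical path, so each day cut from Prototype cuts the finish by one (this holds down to a finish of 20).
Need 24 − 22 = 2 days off Prototype → Prototype becomes 3 days, finish becomes 22.

2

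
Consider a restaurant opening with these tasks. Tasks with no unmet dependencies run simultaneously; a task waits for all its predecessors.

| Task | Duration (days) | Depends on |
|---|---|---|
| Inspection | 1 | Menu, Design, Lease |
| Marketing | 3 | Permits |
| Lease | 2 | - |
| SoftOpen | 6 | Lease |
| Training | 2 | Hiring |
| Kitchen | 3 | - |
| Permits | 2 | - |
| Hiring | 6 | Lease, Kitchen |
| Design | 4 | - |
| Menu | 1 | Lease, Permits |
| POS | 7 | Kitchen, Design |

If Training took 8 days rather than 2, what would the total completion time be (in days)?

Critical path before the change: Kitchen→Hiring→Training = 3+6+2 = 11 giving 11 days.
Training lies on that path, so at 8 days the path becomes 17 days.
The critical path is still Kitchen→Hiring→Training; finish is now 17 days.

17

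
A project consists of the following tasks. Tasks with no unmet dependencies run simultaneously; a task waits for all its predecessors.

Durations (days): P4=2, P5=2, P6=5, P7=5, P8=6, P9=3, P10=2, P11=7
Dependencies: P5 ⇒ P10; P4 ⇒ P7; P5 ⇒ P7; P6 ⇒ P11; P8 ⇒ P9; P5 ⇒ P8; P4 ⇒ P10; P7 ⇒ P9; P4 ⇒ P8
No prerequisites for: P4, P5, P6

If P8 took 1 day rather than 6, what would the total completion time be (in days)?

12

Actual critical path: P6→P11 = 5+7 = 12 ⇒ 12 days.
P8 has 1 day of float (longest path through it is 11).
The critical path is still P6→P11; finish is now 12 days.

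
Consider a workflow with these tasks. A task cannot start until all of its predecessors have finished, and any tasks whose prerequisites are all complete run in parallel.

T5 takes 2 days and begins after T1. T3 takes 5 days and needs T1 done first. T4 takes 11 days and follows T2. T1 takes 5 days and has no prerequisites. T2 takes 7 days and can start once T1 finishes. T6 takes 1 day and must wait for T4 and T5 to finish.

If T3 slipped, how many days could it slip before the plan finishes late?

14

The longest chain is T1→T2→T4→T6 = 5+7+11+1 = 24; overall finish 24 days.
Longest path through T3: 10 days (earliest finish 10, latest finish 24).
So T3 can slip 24 − 10 = 14 days.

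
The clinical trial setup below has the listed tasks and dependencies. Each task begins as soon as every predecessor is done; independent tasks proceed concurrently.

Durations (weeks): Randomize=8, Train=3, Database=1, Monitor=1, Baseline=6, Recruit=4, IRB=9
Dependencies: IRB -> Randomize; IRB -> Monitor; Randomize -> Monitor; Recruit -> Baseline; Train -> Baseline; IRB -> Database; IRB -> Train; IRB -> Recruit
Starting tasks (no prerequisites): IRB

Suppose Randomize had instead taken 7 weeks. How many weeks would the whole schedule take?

19

Actual critical path: IRB→Recruit→Baseline = 9+4+6 = 19 ⇒ 19 weeks.
The longest path through Randomize is only 18 weeks, so Randomize has float 1.
The critical path is still IRB→Recruit→Baseline; finish is now 19 weeks.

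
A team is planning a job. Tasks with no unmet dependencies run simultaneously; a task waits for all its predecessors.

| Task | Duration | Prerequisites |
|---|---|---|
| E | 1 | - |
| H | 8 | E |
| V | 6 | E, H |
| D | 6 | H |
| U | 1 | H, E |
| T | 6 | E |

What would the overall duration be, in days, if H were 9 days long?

16

Baseline: E→H→D = 1+8+6 = 15 → 15 days.
H lies on that path, so at 9 days the path becomes 16 days.
That remains the longest chain; total 16 days.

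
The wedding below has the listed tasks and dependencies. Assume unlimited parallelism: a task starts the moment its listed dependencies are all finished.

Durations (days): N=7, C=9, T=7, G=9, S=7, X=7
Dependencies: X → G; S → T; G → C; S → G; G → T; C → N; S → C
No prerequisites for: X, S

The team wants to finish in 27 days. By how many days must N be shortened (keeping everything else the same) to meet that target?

Current finish: 32 days; target: 27.
N is on every critical path, so each day cut from N cuts the finish by one (this holds down to a finish of 26).
Need 32 − 27 = 5 days off N → N becomes 2 days, finish becomes 27.

5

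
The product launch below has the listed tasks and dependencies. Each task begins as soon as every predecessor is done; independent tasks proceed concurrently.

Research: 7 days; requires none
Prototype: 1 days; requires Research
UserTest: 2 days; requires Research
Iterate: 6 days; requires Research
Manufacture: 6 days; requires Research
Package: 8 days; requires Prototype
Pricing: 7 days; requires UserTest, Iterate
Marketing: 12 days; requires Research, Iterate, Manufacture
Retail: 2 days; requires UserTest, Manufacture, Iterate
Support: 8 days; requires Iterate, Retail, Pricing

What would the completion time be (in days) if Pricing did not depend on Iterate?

Before: longest chain Research→Iterate→Pricing→Support = 7+6+7+8 = 28, finish 28.
Without Iterate→Pricing, Pricing's earliest start moves from 13 to 9.
The longest chain is now Research→Iterate→Marketing = 7+6+12 = 25, so the project takes 25 days.

25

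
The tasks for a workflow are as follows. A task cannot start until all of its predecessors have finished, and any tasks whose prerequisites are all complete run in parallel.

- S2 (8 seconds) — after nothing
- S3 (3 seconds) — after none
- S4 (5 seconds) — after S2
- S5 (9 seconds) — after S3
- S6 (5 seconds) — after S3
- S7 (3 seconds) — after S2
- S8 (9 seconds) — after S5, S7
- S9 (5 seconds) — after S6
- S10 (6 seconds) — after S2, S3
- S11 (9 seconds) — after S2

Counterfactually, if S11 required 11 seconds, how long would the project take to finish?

21

Critical path before the change: S3→S5→S8 = 3+9+9 = 21 giving 21 seconds.
The longest path through S11 is only 17 seconds, so S11 has float 4.
The critical path is still S3→S5→S8; finish is now 21 seconds.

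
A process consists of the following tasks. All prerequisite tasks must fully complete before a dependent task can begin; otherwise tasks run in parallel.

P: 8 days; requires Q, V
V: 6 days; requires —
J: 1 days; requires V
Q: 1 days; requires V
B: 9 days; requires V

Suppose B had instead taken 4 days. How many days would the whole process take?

Actual critical path: V→B = 6+9 = 15 ⇒ 15 days.
Since B is critical, the -5 change carries straight to that chain (now 10 days).
New critical path: V→Q→P = 6+1+8 = 15 ⇒ 15 days.

15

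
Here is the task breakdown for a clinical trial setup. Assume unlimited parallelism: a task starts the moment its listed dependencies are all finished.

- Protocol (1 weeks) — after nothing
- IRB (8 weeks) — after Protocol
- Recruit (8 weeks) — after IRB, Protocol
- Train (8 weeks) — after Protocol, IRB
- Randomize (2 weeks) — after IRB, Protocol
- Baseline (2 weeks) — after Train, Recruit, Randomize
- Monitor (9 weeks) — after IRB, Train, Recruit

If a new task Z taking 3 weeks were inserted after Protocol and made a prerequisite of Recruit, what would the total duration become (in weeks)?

Originally the clinical trial setup takes 26 weeks.
With Z inserted, Recruit now waits for max(IRB, Protocol, Z).
New critical path: Protocol→IRB→Recruit→Monitor = 1+8+8+9 = 26 ⇒ 26 weeks.

26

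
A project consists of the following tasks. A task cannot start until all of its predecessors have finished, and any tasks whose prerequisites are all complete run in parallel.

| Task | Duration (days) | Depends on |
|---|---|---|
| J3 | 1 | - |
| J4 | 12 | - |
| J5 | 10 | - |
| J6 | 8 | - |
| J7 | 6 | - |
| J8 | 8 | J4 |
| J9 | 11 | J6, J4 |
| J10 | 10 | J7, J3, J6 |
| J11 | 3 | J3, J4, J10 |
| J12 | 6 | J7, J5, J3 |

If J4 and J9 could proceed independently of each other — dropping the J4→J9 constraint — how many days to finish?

21

With the dependency in place, J4→J9 = 12+11 = 23 sets the finish at 23 days.
Without J4→J9, J9's earliest start moves from 12 to 8.
New critical path: J6→J10→J11 = 8+10+3 = 21 ⇒ 21 days.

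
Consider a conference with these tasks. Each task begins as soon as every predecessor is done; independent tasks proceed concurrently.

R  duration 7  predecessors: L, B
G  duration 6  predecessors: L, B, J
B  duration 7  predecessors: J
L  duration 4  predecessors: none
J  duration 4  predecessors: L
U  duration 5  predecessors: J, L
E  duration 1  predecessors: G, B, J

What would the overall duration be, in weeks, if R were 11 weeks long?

Baseline: L→J→B→R = 4+4+7+7 = 22 → 22 weeks.
R is on the critical path; changing it to 11 makes that path 26 weeks.
No other chain overtakes it, so the finish is 26 weeks.

26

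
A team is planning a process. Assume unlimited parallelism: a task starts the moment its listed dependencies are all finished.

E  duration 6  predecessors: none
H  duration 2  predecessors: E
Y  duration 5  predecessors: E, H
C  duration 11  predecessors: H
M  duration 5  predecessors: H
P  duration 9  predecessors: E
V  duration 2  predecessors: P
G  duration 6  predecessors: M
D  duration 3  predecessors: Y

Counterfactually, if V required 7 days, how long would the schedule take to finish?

22

Baseline: E→H→C = 6+2+11 = 19 → 19 days.
The longest path through V is only 17 days, so V has float 2.
New critical path: E→P→V = 6+9+7 = 22 ⇒ 22 days.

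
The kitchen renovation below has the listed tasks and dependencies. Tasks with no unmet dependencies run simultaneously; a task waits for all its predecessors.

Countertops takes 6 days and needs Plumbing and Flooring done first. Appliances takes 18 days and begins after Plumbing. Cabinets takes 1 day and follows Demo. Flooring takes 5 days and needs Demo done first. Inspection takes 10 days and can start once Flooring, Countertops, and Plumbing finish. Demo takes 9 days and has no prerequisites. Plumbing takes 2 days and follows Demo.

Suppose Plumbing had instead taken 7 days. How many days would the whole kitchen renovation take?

The binding path is Demo→Flooring→Countertops→Inspection = 9+5+6+10 = 30; finish at 30 days.
Plumbing is off the critical path — its longest chain is 29 days, giving 1 of slack.
New critical path: Demo→Plumbing→Appliances = 9+7+18 = 34 ⇒ 34 days.

34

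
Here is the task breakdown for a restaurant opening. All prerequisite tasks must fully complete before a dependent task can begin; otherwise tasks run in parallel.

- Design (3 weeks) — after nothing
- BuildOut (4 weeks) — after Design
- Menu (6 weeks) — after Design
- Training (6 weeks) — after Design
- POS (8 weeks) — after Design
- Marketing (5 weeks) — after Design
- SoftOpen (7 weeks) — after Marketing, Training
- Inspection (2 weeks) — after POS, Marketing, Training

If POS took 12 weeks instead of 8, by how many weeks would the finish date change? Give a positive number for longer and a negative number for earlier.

1

Critical path before the change: Design→Training→SoftOpen = 3+6+7 = 16 giving 16 weeks.
POS has 3 weeks of float (longest path through it is 13).
The binding chain switches to Design→POS→Inspection = 3+12+2 = 17; finish 17 weeks.
Change in finish: 17 − 16 = +1 weeks.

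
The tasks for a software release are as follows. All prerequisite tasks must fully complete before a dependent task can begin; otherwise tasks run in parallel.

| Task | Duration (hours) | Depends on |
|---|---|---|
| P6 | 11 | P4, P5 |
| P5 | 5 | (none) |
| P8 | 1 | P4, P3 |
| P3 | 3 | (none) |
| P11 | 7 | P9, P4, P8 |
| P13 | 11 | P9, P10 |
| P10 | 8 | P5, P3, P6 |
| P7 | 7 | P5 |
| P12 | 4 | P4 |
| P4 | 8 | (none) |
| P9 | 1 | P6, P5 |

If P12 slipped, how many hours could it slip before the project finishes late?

26

P4→P6→P10→P13 = 8+11+8+11 = 38 sets the makespan at 38 hours.
Longest path through P12: 12 hours (earliest finish 12, latest finish 38).
So P12 can slip 38 − 12 = 26 hours.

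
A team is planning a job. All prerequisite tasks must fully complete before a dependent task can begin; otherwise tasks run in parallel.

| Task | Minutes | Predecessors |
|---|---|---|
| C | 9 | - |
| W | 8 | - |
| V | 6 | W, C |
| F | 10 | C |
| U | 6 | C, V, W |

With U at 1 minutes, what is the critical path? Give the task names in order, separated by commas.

Critical path before the change: C→V→U = 9+6+6 = 21 giving 21 minutes.
U is on the critical path; changing it to 1 makes that path 16 minutes.
New critical path: C→F = 9+10 = 19 ⇒ 19 minutes.

C, F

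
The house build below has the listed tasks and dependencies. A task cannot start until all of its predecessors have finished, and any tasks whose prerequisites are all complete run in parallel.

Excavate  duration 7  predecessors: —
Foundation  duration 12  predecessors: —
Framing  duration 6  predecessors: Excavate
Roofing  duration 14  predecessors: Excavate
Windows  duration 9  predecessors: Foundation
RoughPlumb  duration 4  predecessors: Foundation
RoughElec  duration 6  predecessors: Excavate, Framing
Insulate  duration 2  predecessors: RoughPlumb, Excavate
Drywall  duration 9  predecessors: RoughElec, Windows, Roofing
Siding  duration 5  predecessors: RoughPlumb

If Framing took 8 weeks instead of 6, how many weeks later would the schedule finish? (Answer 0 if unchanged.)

0

Actual critical path: Excavate→Roofing→Drywall = 7+14+9 = 30 ⇒ 30 weeks.
The longest path through Framing is only 28 weeks, so Framing has float 2.
Now Excavate→Framing→RoughElec→Drywall = 7+8+6+9 = 30 is longest, so the finish becomes 30 weeks.
Change in finish: 30 − 30 = +0 weeks.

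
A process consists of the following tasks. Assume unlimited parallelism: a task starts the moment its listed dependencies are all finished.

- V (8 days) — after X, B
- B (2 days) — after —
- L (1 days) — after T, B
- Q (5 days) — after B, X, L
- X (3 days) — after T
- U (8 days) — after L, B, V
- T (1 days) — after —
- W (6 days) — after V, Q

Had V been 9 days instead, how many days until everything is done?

21

Actual critical path: T→X→V→U = 1+3+8+8 = 20 ⇒ 20 days.
V lies on that path, so at 9 days the path becomes 21 days.
That remains the longest chain; total 21 days.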